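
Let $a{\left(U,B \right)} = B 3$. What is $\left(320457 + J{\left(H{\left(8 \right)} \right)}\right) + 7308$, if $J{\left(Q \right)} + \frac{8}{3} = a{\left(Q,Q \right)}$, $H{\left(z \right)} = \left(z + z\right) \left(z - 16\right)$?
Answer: $\frac{982135}{3} \approx 3.2738 \cdot 10^{5}$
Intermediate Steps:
$H{\left(z \right)} = 2 z \left(-16 + z\right)$
$a{\left(U,B \right)} = 3 B$
$J{\left(Q \right)} = - \frac{8}{3} + 3 Q$
$\left(320457 + J{\left(H{\left(8 \right)} \right)}\right) + 7308 = \left(320457 + \left(- \frac{8}{3} + 3 \cdot 2 \cdot 8 \left(-16 + 8\right)\right)\right) + 7308 = \left(320457 + \left(- \frac{8}{3} + 3 \cdot 2 \cdot 8 \left(-8\right)\right)\right) + 7308 = \left(320457 + \left(- \frac{8}{3} + 3 \left(-128\right)\right)\right) + 7308 = \left(320457 - \frac{1160}{3}\right) + 7308 = \frac{960211}{3} + 7308 = \frac{982135}{3}$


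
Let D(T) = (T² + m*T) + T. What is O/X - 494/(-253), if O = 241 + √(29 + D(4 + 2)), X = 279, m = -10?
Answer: 198799/70587 + √11/279 ≈ 2.8283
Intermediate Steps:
D(T) = T² - 9*T (D(T) = (T² - 10*T) + T = T² - 9*T)
O = 241 + √11 (O = 241 + √(29 + (4 + 2)*(-9 + (4 + 2))) = 241 + √(29 + 6*(-9 + 6)) = 241 + √(29 + 6*(-3)) = 241 + √(29 - 18) = 241 + √11 ≈ 244.32)
O/X - 494/(-253) = (241 + √11)/279 - 494/(-253) = (241 + √11)*(1/279) - 494*(-1/253) = (241/279 + √11/279) + 494/253 = 198799/70587 + √11/279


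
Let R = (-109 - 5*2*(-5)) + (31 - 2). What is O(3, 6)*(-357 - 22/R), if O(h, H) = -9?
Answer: 16032/5 ≈ 3206.4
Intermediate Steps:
R = -30 (R = (-109 - 10*(-5)) + 29 = (-109 + 50) + 29 = -59 + 29 = -30)
O(3, 6)*(-357 - 22/R) = -9*(-357 - 22/(-30)) = -9*(-357 - 22*(-1/30)) = -9*(-357 + 11/15) = -9*(-5344/15) = 16032/5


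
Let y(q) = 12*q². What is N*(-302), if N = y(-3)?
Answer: -32616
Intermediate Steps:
N = 108 (N = 12*(-3)² = 12*9 = 108)
N*(-302) = 108*(-302) = -32616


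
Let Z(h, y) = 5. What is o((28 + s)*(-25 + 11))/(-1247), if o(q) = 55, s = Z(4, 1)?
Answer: -55/1247 ≈ -0.044106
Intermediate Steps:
s = 5
o((28 + s)*(-25 + 11))/(-1247) = 55/(-1247) = 55*(-1/1247) = -55/1247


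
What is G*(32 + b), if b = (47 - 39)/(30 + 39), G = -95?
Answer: -210520/69 ≈ -3051.0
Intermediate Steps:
b = 8/69 ≈ 0.11594
G*(32 + b) = -95*(32 + 8/69) = -95*2216/69 = -210520/69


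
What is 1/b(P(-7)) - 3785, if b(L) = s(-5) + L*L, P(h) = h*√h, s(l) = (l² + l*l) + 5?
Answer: -1090081/288 ≈ -3785.0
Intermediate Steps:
s(l) = 5 + 2*l² (s(l) = (l² + l²) + 5 = 2*l² + 5 = 5 + 2*l²)
P(h) = h^(3/2)
b(L) = 55 + L² (b(L) = (5 + 2*(-5)²) + L*L = (5 + 2*25) + L² = (5 + 50) + L² = 55 + L²)
1/b(P(-7)) - 3785 = 1/(55 + ((-7)^(3/2))²) - 3785 = 1/(55 + (-7*I*√7)²) - 3785 = 1/(55 - 343) - 3785 = 1/(-288) - 3785 = -1/288 - 3785 = -1090081/288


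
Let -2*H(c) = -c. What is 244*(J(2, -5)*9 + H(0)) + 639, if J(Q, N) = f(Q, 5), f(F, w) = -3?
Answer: -5949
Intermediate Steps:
H(c) = c/2 (H(c) = -(-1)*c/2 = c/2)
J(Q, N) = -3
244*(J(2, -5)*9 + H(0)) + 639 = 244*(-3*9 + (1/2)*0) + 639 = 244*(-27 + 0) + 639 = 244*(-27) + 639 = -6588 + 639 = -5949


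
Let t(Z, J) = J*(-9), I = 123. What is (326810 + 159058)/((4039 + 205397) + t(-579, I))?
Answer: 161956/69443 ≈ 2.3322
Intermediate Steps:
t(Z, J) = -9*J
(326810 + 159058)/((4039 + 205397) + t(-579, I)) = (326810 + 159058)/((4039 + 205397) - 9*123) = 485868/(209436 - 1107) = 485868/208329 = 485868*(1/208329) = 161956/69443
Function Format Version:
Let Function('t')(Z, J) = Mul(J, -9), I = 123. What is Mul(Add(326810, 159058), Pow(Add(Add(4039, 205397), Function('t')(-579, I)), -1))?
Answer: Rational(161956, 69443) ≈ 2.3322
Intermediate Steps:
Function('t')(Z, J) = Mul(-9, J)
Mul(Add(326810, 159058), Pow(Add(Add(4039, 205397), Function('t')(-579, I)), -1)) = Mul(Add(326810, 159058), Pow(Add(Add(4039, 205397), Mul(-9, 123)), -1)) = Mul(485868, Pow(Add(209436, -1107), -1)) = Mul(485868, Pow(208329, -1)) = Mul(485868, Rational(1, 208329)) = Rational(161956, 69443)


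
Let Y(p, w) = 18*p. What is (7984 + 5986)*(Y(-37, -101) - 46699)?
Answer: -661689050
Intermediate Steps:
(7984 + 5986)*(Y(-37, -101) - 46699) = (7984 + 5986)*(18*(-37) - 46699) = 13970*(-666 - 46699) = 13970*(-47365) = -661689050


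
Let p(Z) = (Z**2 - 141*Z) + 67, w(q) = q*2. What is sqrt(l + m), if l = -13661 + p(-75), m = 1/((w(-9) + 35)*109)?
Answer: sqrt(8947986907)/1853 ≈ 51.049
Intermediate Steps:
w(q) = 2*q
p(Z) = 67 + Z**2 - 141*Z
m = 1/1853 (m = 1/((2*(-9) + 35)*109) = 1/((-18 + 35)*109) = 1/(17*109) = 1/1853 ≈ 0.00053967)
l = 2606 (l = -13661 + (67 + (-75)**2 - 141*(-75)) = -13661 + (67 + 5625 + 10575) = -13661 + 16267 = 2606)
sqrt(l + m) = sqrt(2606 + 1/1853) = sqrt(4828919/1853) = sqrt(8947986907)/1853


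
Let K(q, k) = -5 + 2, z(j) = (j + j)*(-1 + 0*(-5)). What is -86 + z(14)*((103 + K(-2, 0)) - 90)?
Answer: -366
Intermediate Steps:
z(j) = -2*j (z(j) = (2*j)*(-1 + 0) = (2*j)*(-1) = -2*j)
K(q, k) = -3
-86 + z(14)*((103 + K(-2, 0)) - 90) = -86 + (-2*14)*((103 - 3) - 90) = -86 - 28*(100 - 90) = -86 - 28*10 = -86 - 280 = -366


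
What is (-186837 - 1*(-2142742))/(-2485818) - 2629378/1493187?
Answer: -3152229026813/1237263707322 ≈ -2.5477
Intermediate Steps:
(-186837 - 1*(-2142742))/(-2485818) - 2629378/1493187 = (-186837 + 2142742)*(-1/2485818) - 2629378*1/1493187 = 1955905*(-1/2485818) - 2629378/1493187 = -1955905/2485818 - 2629378/1493187 = -3152229026813/1237263707322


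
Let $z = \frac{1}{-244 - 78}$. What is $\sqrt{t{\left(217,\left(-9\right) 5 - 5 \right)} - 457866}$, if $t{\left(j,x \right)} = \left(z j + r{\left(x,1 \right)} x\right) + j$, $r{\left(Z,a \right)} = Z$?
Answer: $\frac{i \sqrt{963096710}}{46} \approx 674.65 i$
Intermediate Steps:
$z = - \frac{1}{322}$ ($z = \frac{1}{-322} = - \frac{1}{322} \approx -0.0031056$)
$t{\left(j,x \right)} = x^{2} + \frac{321 j}{322}$ ($t{\left(j,x \right)} = \left(- \frac{j}{322} + x x\right) + j = \left(- \frac{j}{322} + x^{2}\right) + j = \left(x^{2} - \frac{j}{322}\right) + j = x^{2} + \frac{321 j}{322}$)
$\sqrt{t{\left(217,\left(-9\right) 5 - 5 \right)} - 457866} = \sqrt{\left(\left(\left(-9\right) 5 - 5\right)^{2} + \frac{321}{322} \cdot 217\right) - 457866} = \sqrt{\left(\left(-45 - 5\right)^{2} + \frac{9951}{46}\right) - 457866} = \sqrt{\left(\left(-50\right)^{2} + \frac{9951}{46}\right) - 457866} = \sqrt{\left(2500 + \frac{9951}{46}\right) - 457866} = \sqrt{\frac{124951}{46} - 457866} = \sqrt{- \frac{20936885}{46}} = \frac{i \sqrt{963096710}}{46}$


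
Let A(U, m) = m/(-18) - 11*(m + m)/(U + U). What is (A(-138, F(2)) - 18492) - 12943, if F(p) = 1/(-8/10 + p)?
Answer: -39042245/1242 ≈ -31435.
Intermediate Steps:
F(p) = 1/(-4/5 + p) (F(p) = 1/(-8*1/10 + p) = 1/(-4/5 + p))
A(U, m) = -m/18 - 11*m/U (A(U, m) = m*(-1/18) - 11*m/U = -m/18 - 11*m/U)
(A(-138, F(2)) - 18492) - 12943 = (-1/18*5/(-4 + 5*2)*(198 - 138)/(-138) - 18492) - 12943 = (-1/18*5/(-4 + 10)*(-1/138)*60 - 18492) - 12943 = (-1/18*5/6*(-1/138)*60 - 18492) - 12943 = (25/1242 - 18492) - 12943 = -22967039/1242 - 12943 = -39042245/1242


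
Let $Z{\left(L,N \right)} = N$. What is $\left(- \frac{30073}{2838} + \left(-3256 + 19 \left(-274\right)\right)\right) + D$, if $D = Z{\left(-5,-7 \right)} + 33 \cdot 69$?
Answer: $- \frac{17602969}{2838} \approx -6202.6$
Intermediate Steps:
$D = 2270$ ($D = -7 + 33 \cdot 69 = -7 + 2277 = 2270$)
$\left(- \frac{30073}{2838} + \left(-3256 + 19 \left(-274\right)\right)\right) + D = \left(- \frac{30073}{2838} + \left(-3256 + 19 \left(-274\right)\right)\right) + 2270 = \left(\left(-30073\right) \frac{1}{2838} - 8462\right) + 2270 = \left(- \frac{30073}{2838} - 8462\right) + 2270 = - \frac{24045229}{2838} + 2270 = - \frac{17602969}{2838}$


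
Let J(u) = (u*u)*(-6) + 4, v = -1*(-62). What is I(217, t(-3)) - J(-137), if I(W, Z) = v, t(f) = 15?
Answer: 112672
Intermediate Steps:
v = 62
I(W, Z) = 62
J(u) = 4 - 6*u² (J(u) = u²*(-6) + 4 = -6*u² + 4 = 4 - 6*u²)
I(217, t(-3)) - J(-137) = 62 - (4 - 6*(-137)²) = 62 - (4 - 6*18769) = 62 - (4 - 112614) = 62 - 1*(-112610) = 62 + 112610 = 112672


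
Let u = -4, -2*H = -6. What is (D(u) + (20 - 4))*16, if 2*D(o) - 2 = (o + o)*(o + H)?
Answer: 336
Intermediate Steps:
H = 3 (H = -½*(-6) = 3)
D(o) = 1 + o*(3 + o) (D(o) = 1 + ((o + o)*(o + 3))/2 = 1 + ((2*o)*(3 + o))/2 = 1 + (2*o*(3 + o))/2 = 1 + o*(3 + o))
(D(u) + (20 - 4))*16 = ((1 + (-4)² + 3*(-4)) + (20 - 4))*16 = ((1 + 16 - 12) + 16)*16 = (5 + 16)*16 = 21*16 = 336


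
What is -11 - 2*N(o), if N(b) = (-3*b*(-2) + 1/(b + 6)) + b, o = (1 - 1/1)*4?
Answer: -34/3 ≈ -11.333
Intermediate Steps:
o = 0 (o = (1 - 1*1)*4 = (1 - 1)*4 = 0*4 = 0)
N(b) = 1/(6 + b) + 7*b (N(b) = (6*b + 1/(6 + b)) + b = (1/(6 + b) + 6*b) + b = 1/(6 + b) + 7*b)
-11 - 2*N(o) = -11 - 2*(1 + 7*0² + 42*0)/(6 + 0) = -11 - 2*(1 + 7*0 + 0)/6 = -11 - (1 + 0 + 0)/3 = -11 - 1/3 = -11 - 2*⅙ = -11 - ⅓ = -34/3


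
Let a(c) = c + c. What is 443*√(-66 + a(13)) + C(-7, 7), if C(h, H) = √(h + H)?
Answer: 886*I*√10 ≈ 2801.8*I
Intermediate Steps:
a(c) = 2*c
C(h, H) = √(H + h)
443*√(-66 + a(13)) + C(-7, 7) = 443*√(-66 + 2*13) + √(7 - 7) = 443*√(-66 + 26) + √0 = 443*√(-40) + 0 = 443*(2*I*√10) + 0 = 886*I*√10 + 0 = 886*I*√10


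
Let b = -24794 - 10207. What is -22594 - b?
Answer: 12407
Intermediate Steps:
b = -35001
-22594 - b = -22594 - 1*(-35001) = -22594 + 35001 = 12407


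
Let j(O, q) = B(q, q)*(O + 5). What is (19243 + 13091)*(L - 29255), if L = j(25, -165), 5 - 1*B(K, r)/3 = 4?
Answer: -943021110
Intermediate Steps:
B(K, r) = 3 (B(K, r) = 15 - 3*4 = 15 - 12 = 3)
j(O, q) = 15 + 3*O (j(O, q) = 3*(O + 5) = 3*(5 + O) = 15 + 3*O)
L = 90 (L = 15 + 3*25 = 15 + 75 = 90)
(19243 + 13091)*(L - 29255) = (19243 + 13091)*(90 - 29255) = 32334*(-29165) = -943021110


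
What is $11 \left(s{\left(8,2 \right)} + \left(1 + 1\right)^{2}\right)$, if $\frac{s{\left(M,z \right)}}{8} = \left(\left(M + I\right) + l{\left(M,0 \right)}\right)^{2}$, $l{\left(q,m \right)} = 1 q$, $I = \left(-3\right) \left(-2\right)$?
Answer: $42636$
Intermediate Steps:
$I = 6$
$l{\left(q,m \right)} = q$
$s{\left(M,z \right)} = 8 \left(6 + 2 M\right)^{2}$ ($s{\left(M,z \right)} = 8 \left(\left(M + 6\right) + M\right)^{2} = 8 \left(\left(6 + M\right) + M\right)^{2} = 8 \left(6 + 2 M\right)^{2}$)
$11 \left(s{\left(8,2 \right)} + \left(1 + 1\right)^{2}\right) = 11 \left(32 \left(3 + 8\right)^{2} + \left(1 + 1\right)^{2}\right) = 11 \left(32 \cdot 11^{2} + 2^{2}\right) = 11 \left(32 \cdot 121 + 4\right) = 11 \left(3872 + 4\right) = 11 \cdot 3876 = 42636$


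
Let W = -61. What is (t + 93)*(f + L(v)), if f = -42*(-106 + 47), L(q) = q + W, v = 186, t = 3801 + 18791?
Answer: 59049055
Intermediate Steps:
t = 22592
L(q) = -61 + q (L(q) = q - 61 = -61 + q)
f = 2478 (f = -42*(-59) = 2478)
(t + 93)*(f + L(v)) = (22592 + 93)*(2478 + (-61 + 186)) = 22685*(2478 + 125) = 22685*2603 = 59049055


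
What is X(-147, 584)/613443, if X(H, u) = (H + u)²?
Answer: 190969/613443 ≈ 0.31131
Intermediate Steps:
X(-147, 584)/613443 = (-147 + 584)²/613443 = 437²*(1/613443) = 190969*(1/613443) = 190969/613443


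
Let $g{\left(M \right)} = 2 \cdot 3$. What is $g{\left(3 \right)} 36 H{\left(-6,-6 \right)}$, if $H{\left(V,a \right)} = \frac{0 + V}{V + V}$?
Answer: $108$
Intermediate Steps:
$H{\left(V,a \right)} = \frac{1}{2}$ ($H{\left(V,a \right)} = \frac{V}{2 V} = V \frac{1}{2 V} = \frac{1}{2}$)
$g{\left(M \right)} = 6$
$g{\left(3 \right)} 36 H{\left(-6,-6 \right)} = 6 \cdot 36 \cdot \frac{1}{2} = 216 \cdot \frac{1}{2} = 108$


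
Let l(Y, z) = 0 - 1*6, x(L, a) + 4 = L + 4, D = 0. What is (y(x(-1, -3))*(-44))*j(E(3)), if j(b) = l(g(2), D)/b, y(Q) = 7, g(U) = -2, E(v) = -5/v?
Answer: -5544/5 ≈ -1108.8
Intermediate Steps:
x(L, a) = L (x(L, a) = -4 + (L + 4) = -4 + (4 + L) = L)
l(Y, z) = -6 (l(Y, z) = 0 - 6 = -6)
j(b) = -6/b
(y(x(-1, -3))*(-44))*j(E(3)) = (7*(-44))*(-6/((-5/3))) = -(-1848)/((-5*⅓)) = -(-1848)/(-5/3) = -(-1848)*(-3)/5 = -308*18/5 = -5544/5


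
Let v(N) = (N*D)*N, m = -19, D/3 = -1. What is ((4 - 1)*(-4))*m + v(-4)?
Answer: 180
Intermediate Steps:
D = -3 (D = 3*(-1) = -3)
v(N) = -3*N² (v(N) = (N*(-3))*N = (-3*N)*N = -3*N²)
((4 - 1)*(-4))*m + v(-4) = ((4 - 1)*(-4))*(-19) - 3*(-4)² = (3*(-4))*(-19) - 3*16 = -12*(-19) - 48 = 228 - 48 = 180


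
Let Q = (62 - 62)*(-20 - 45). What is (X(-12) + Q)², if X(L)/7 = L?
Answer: 7056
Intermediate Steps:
X(L) = 7*L
Q = 0 (Q = 0*(-65) = 0)
(X(-12) + Q)² = (7*(-12) + 0)² = (-84 + 0)² = (-84)² = 7056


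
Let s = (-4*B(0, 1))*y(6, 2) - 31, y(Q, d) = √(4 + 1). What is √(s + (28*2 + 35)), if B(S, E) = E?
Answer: 2*√(15 - √5) ≈ 7.1453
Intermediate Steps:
y(Q, d) = √5
s = -31 - 4*√5 (s = (-4*1)*√5 - 31 = -4*√5 - 31 = -31 - 4*√5 ≈ -39.944)
√(s + (28*2 + 35)) = √((-31 - 4*√5) + (28*2 + 35)) = √((-31 - 4*√5) + (56 + 35)) = √((-31 - 4*√5) + 91) = √(60 - 4*√5)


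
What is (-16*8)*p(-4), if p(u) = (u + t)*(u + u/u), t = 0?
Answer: -1536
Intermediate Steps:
p(u) = u*(1 + u) (p(u) = (u + 0)*(u + u/u) = u*(u + 1) = u*(1 + u))
(-16*8)*p(-4) = (-16*8)*(-4*(1 - 4)) = -(-512)*(-3) = -128*12 = -1536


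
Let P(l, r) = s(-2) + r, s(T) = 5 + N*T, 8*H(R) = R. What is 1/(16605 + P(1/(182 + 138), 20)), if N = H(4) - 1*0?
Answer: 1/16629 ≈ 6.0136e-5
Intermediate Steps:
H(R) = R/8
N = ½ (N = (⅛)*4 - 1*0 = ½ + 0 = ½ ≈ 0.50000)
s(T) = 5 + T/2
P(l, r) = 4 + r (P(l, r) = (5 + (½)*(-2)) + r = (5 - 1) + r = 4 + r)
1/(16605 + P(1/(182 + 138), 20)) = 1/(16605 + (4 + 20)) = 1/(16605 + 24) = 1/16629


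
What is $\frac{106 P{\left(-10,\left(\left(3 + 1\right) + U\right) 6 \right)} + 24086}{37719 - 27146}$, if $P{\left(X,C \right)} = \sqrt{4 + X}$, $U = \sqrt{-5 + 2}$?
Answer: $\frac{24086}{10573} + \frac{106 i \sqrt{6}}{10573} \approx 2.2781 + 0.024557 i$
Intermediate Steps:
$U = i \sqrt{3}$ ($U = \sqrt{-3} = i \sqrt{3} \approx 1.732 i$)
$\frac{106 P{\left(-10,\left(\left(3 + 1\right) + U\right) 6 \right)} + 24086}{37719 - 27146} = \frac{106 \sqrt{4 - 10} + 24086}{37719 - 27146} = \frac{106 \sqrt{-6} + 24086}{10573} = \left(106 i \sqrt{6} + 24086\right) \frac{1}{10573} = \left(24086 + 106 i \sqrt{6}\right) \frac{1}{10573} = \frac{24086}{10573} + \frac{106 i \sqrt{6}}{10573}$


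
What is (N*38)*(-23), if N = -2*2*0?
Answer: 0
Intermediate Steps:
N = 0 (N = -4*0 = 0)
(N*38)*(-23) = (0*38)*(-23) = 0*(-23) = 0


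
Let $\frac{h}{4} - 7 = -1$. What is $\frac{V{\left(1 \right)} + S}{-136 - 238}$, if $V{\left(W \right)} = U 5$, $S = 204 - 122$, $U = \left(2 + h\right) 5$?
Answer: $- \frac{366}{187} \approx -1.9572$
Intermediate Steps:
$h = 24$ ($h = 28 + 4 \left(-1\right) = 28 - 4 = 24$)
$U = 130$ ($U = \left(2 + 24\right) 5 = 26 \cdot 5 = 130$)
$S = 82$
$V{\left(W \right)} = 650$ ($V{\left(W \right)} = 130 \cdot 5 = 650$)
$\frac{V{\left(1 \right)} + S}{-136 - 238} = \frac{650 + 82}{-136 - 238} = \frac{732}{-374} = 732 \left(- \frac{1}{374}\right) = - \frac{366}{187}$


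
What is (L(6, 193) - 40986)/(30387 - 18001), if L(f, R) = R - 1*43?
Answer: -20418/6193 ≈ -3.2969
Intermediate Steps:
L(f, R) = -43 + R (L(f, R) = R - 43 = -43 + R)
(L(6, 193) - 40986)/(30387 - 18001) = ((-43 + 193) - 40986)/(30387 - 18001) = (150 - 40986)/12386 = -40836*1/12386 = -20418/6193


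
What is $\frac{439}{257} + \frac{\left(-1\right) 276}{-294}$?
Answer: $\frac{33333}{12593} \approx 2.6469$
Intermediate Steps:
$\frac{439}{257} + \frac{\left(-1\right) 276}{-294} = 439 \cdot \frac{1}{257} - - \frac{46}{49} = \frac{439}{257} + \frac{46}{49} = \frac{33333}{12593}$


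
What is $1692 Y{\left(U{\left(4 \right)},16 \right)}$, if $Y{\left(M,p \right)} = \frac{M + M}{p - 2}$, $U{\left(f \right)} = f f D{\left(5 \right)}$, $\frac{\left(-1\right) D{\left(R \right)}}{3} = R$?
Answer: $- \frac{406080}{7} \approx -58011.0$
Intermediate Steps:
$D{\left(R \right)} = - 3 R$
$U{\left(f \right)} = - 15 f^{2}$ ($U{\left(f \right)} = f f \left(\left(-3\right) 5\right) = f^{2} \left(-15\right) = - 15 f^{2}$)
$Y{\left(M,p \right)} = \frac{2 M}{-2 + p}$
$1692 Y{\left(U{\left(4 \right)},16 \right)} = 1692 \frac{2 \left(- 15 \cdot 4^{2}\right)}{-2 + 16} = 1692 \frac{2 \left(\left(-15\right) 16\right)}{14} = 1692 \cdot 2 \left(-240\right) \frac{1}{14} = 1692 \left(- \frac{240}{7}\right) = - \frac{406080}{7}$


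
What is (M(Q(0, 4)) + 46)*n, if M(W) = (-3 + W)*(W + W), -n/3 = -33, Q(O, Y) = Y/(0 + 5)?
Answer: 105138/25 ≈ 4205.5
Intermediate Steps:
Q(O, Y) = Y/5
n = 99 (n = -3*(-33) = 99)
M(W) = 2*W*(-3 + W) (M(W) = (-3 + W)*(2*W) = 2*W*(-3 + W))
(M(Q(0, 4)) + 46)*n = (2*((1/5)*4)*(-3 + (1/5)*4) + 46)*99 = (2*(4/5)*(-3 + 4/5) + 46)*99 = (2*(4/5)*(-11/5) + 46)*99 = (-88/25 + 46)*99 = (1062/25)*99 = 105138/25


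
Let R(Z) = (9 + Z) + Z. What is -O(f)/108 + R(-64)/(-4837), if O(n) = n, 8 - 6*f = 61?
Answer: 47639/447768 ≈ 0.10639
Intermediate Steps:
f = -53/6 (f = 4/3 - ⅙*61 = 4/3 - 61/6 = -53/6 ≈ -8.8333)
R(Z) = 9 + 2*Z
-O(f)/108 + R(-64)/(-4837) = -1*(-53/6)/108 + (9 + 2*(-64))/(-4837) = (53/6)*(1/108) + (9 - 128)*(-1/4837) = 53/648 - 119*(-1/4837) = 53/648 + 17/691 = 47639/447768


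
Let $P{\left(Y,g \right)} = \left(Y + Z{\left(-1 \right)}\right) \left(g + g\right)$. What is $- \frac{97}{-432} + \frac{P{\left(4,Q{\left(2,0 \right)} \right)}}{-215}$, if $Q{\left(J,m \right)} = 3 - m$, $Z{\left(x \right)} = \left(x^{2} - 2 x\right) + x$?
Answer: $\frac{5303}{92880} \approx 0.057095$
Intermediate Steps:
$Z{\left(x \right)} = x^{2} - x$
$P{\left(Y,g \right)} = 2 g \left(2 + Y\right)$ ($P{\left(Y,g \right)} = \left(Y - \left(-1 - 1\right)\right) \left(g + g\right) = \left(Y - -2\right) 2 g = \left(Y + 2\right) 2 g = \left(2 + Y\right) 2 g = 2 g \left(2 + Y\right)$)
$- \frac{97}{-432} + \frac{P{\left(4,Q{\left(2,0 \right)} \right)}}{-215} = - \frac{97}{-432} + \frac{2 \left(3 - 0\right) \left(2 + 4\right)}{-215} = \left(-97\right) \left(- \frac{1}{432}\right) + 2 \left(3 + 0\right) 6 \left(- \frac{1}{215}\right) = \frac{97}{432} + 2 \cdot 3 \cdot 6 \left(- \frac{1}{215}\right) = \frac{97}{432} + 36 \left(- \frac{1}{215}\right) = \frac{97}{432} - \frac{36}{215} = \frac{5303}{92880}$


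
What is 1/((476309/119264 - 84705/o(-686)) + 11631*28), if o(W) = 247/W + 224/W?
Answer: 18724448/8408077773217 ≈ 2.2270e-6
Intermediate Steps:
o(W) = 471/W
1/((476309/119264 - 84705/o(-686)) + 11631*28) = 1/((476309/119264 - 84705/(471/(-686))) + 11631*28) = 1/((476309*(1/119264) - 84705/(471*(-1/686))) + 325668) = 1/((476309/119264 - 84705/(-471/686)) + 325668) = 1/((476309/119264 - 84705*(-686/471)) + 325668) = 1/((476309/119264 + 19369210/157) + 325668) = 1/(2310124241953/18724448 + 325668) = 1/(8408077773217/18724448) = 18724448/8408077773217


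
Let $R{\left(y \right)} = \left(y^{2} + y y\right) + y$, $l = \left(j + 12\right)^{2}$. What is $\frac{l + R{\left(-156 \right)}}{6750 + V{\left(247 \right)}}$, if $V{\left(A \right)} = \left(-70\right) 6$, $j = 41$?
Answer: $\frac{10265}{1266} \approx 8.1082$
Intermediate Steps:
$l = 2809$ ($l = \left(41 + 12\right)^{2} = 53^{2} = 2809$)
$V{\left(A \right)} = -420$
$R{\left(y \right)} = y + 2 y^{2}$ ($R{\left(y \right)} = \left(y^{2} + y^{2}\right) + y = 2 y^{2} + y = y + 2 y^{2}$)
$\frac{l + R{\left(-156 \right)}}{6750 + V{\left(247 \right)}} = \frac{2809 - 156 \left(1 + 2 \left(-156\right)\right)}{6750 - 420} = \frac{2809 - 156 \left(1 - 312\right)}{6330} = \left(2809 - -48516\right) \frac{1}{6330} = \left(2809 + 48516\right) \frac{1}{6330} = 51325 \cdot \frac{1}{6330} = \frac{10265}{1266}$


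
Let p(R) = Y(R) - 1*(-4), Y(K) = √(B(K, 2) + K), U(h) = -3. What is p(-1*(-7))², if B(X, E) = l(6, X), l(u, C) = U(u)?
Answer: 36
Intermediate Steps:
l(u, C) = -3
B(X, E) = -3
Y(K) = √(-3 + K)
p(R) = 4 + √(-3 + R) (p(R) = √(-3 + R) - 1*(-4) = √(-3 + R) + 4 = 4 + √(-3 + R))
p(-1*(-7))² = (4 + √(-3 - 1*(-7)))² = (4 + √(-3 + 7))² = (4 + √4)² = (4 + 2)² = 6² = 36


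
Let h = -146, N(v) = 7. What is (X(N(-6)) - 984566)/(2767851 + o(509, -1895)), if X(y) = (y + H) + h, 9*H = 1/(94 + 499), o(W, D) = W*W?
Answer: -1313842646/4038684021 ≈ -0.32531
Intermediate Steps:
o(W, D) = W²
H = 1/5337 (H = 1/(9*(94 + 499)) = (⅑)/593 = (⅑)*(1/593) = 1/5337 ≈ 0.00018737)
X(y) = -779201/5337 + y (X(y) = (y + 1/5337) - 146 = (1/5337 + y) - 146 = -779201/5337 + y)
(X(N(-6)) - 984566)/(2767851 + o(509, -1895)) = ((-779201/5337 + 7) - 984566)/(2767851 + 509²) = (-741842/5337 - 984566)/(2767851 + 259081) = -5255370584/5337/3026932 = -5255370584/5337*1/3026932 = -1313842646/4038684021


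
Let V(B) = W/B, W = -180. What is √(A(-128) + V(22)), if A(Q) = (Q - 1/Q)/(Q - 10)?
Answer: I*√118871797/4048 ≈ 2.6934*I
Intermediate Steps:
A(Q) = (Q - 1/Q)/(-10 + Q)
V(B) = -180/B
√(A(-128) + V(22)) = √((-1 + (-128)²)/((-128)*(-10 - 128)) - 180/22) = √(-1/128*(-1 + 16384)/(-138) - 180*1/22) = √(-1/128*(-1/138)*16383 - 90/11) = √(5461/5888 - 90/11) = √(-469849/64768) = I*√118871797/4048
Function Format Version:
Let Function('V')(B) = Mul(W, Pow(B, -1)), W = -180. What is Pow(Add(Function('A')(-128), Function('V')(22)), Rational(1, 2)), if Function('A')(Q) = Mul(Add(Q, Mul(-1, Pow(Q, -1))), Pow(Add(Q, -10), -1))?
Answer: Mul(Rational(1, 4048), I, Pow(118871797, Rational(1, 2))) ≈ Mul(2.6934, I)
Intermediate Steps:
Function('A')(Q) = Mul(Pow(Add(-10, Q), -1), Add(Q, Mul(-1, Pow(Q, -1)))) (Function('A')(Q) = Mul(Add(Q, Mul(-1, Pow(Q, -1))), Pow(Add(-10, Q), -1)) = Mul(Pow(Add(-10, Q), -1), Add(Q, Mul(-1, Pow(Q, -1)))))
Function('V')(B) = Mul(-180, Pow(B, -1))
Pow(Add(Function('A')(-128), Function('V')(22)), Rational(1, 2)) = Pow(Add(Mul(Pow(-128, -1), Pow(Add(-10, -128), -1), Add(-1, Pow(-128, 2))), Mul(-180, Pow(22, -1))), Rational(1, 2)) = Pow(Add(Mul(Rational(-1, 128), Pow(-138, -1), Add(-1, 16384)), Mul(-180, Rational(1, 22))), Rational(1, 2)) = Pow(Add(Mul(Rational(-1, 128), Rational(-1, 138), 16383), Rational(-90, 11)), Rational(1, 2)) = Pow(Add(Rational(5461, 5888), Rational(-90, 11)), Rational(1, 2)) = Pow(Rational(-469849, 64768), Rational(1, 2)) = Mul(Rational(1, 4048), I, Pow(118871797, Rational(1, 2)))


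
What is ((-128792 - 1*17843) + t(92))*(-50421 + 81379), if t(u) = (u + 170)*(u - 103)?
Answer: -4628747286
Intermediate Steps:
t(u) = (-103 + u)*(170 + u) (t(u) = (170 + u)*(-103 + u) = (-103 + u)*(170 + u))
((-128792 - 1*17843) + t(92))*(-50421 + 81379) = ((-128792 - 1*17843) + (-17510 + 92² + 67*92))*(-50421 + 81379) = ((-128792 - 17843) + (-17510 + 8464 + 6164))*30958 = (-146635 - 2882)*30958 = -149517*30958 = -4628747286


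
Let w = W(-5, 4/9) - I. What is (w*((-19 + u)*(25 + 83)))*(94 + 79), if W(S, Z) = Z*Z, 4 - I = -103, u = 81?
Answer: -371162504/3 ≈ -1.2372e+8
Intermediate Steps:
I = 107 (I = 4 - 1*(-103) = 4 + 103 = 107)
W(S, Z) = Z**2
w = -8651/81 (w = (4/9)**2 - 1*107 = (4*(1/9))**2 - 107 = (4/9)**2 - 107 = 16/81 - 107 = -8651/81 ≈ -106.80)
(w*((-19 + u)*(25 + 83)))*(94 + 79) = (-8651*(-19 + 81)*(25 + 83)/81)*(94 + 79) = -536362*108/81*173 = -8651/81*6696*173 = -2145448/3*173 = -371162504/3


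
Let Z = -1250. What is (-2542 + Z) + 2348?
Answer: -1444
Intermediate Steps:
(-2542 + Z) + 2348 = (-2542 - 1250) + 2348 = -3792 + 2348 = -1444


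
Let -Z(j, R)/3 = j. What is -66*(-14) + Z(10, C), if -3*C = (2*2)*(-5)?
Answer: 894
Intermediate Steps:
C = 20/3 (C = -2*2*(-5)/3 = -4*(-5)/3 = -⅓*(-20) = 20/3 ≈ 6.6667)
Z(j, R) = -3*j
-66*(-14) + Z(10, C) = -66*(-14) - 3*10 = 924 - 30 = 894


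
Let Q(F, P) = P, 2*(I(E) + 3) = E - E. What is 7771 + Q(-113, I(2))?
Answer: 7768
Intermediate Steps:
I(E) = -3 (I(E) = -3 + (E - E)/2 = -3 + (1/2)*0 = -3 + 0 = -3)
7771 + Q(-113, I(2)) = 7771 - 3 = 7768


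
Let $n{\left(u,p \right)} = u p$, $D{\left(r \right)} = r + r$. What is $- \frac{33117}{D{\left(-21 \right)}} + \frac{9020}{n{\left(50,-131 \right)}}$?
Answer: $\frac{1031131}{1310} \approx 787.12$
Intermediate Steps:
$D{\left(r \right)} = 2 r$
$n{\left(u,p \right)} = p u$
$- \frac{33117}{D{\left(-21 \right)}} + \frac{9020}{n{\left(50,-131 \right)}} = - \frac{33117}{2 \left(-21\right)} + \frac{9020}{\left(-131\right) 50} = - \frac{33117}{-42} + \frac{9020}{-6550} = \left(-33117\right) \left(- \frac{1}{42}\right) + 9020 \left(- \frac{1}{6550}\right) = \frac{1577}{2} - \frac{902}{655} = \frac{1031131}{1310}$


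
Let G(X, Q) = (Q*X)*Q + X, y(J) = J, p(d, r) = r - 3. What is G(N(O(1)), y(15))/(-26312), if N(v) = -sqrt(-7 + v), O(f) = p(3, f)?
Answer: 339*I/13156 ≈ 0.025768*I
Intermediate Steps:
p(d, r) = -3 + r
O(f) = -3 + f
G(X, Q) = X + X*Q**2 (G(X, Q) = X*Q**2 + X = X + X*Q**2)
G(N(O(1)), y(15))/(-26312) = ((-sqrt(-7 + (-3 + 1)))*(1 + 15**2))/(-26312) = ((-sqrt(-7 - 2))*(1 + 225))*(-1/26312) = (-sqrt(-9)*226)*(-1/26312) = (-3*I*226)*(-1/26312) = -678*I*(-1/26312) = 339*I/13156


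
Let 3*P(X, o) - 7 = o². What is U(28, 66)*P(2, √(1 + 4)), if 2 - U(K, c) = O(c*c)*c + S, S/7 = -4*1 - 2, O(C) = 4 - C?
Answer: 1149104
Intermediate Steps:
P(X, o) = 7/3 + o²/3
S = -42 (S = 7*(-4*1 - 2) = 7*(-4 - 2) = 7*(-6) = -42)
U(K, c) = 44 - c*(4 - c²) (U(K, c) = 2 - ((4 - c*c)*c - 42) = 2 - ((4 - c²)*c - 42) = 2 - (c*(4 - c²) - 42) = 2 - (-42 + c*(4 - c²)) = 2 + (42 - c*(4 - c²)) = 44 - c*(4 - c²))
U(28, 66)*P(2, √(1 + 4)) = (44 + 66*(-4 + 66²))*(7/3 + (√(1 + 4))²/3) = (44 + 66*(-4 + 4356))*(7/3 + (√5)²/3) = (44 + 66*4352)*(7/3 + (⅓)*5) = (44 + 287232)*(7/3 + 5/3) = 287276*4 = 1149104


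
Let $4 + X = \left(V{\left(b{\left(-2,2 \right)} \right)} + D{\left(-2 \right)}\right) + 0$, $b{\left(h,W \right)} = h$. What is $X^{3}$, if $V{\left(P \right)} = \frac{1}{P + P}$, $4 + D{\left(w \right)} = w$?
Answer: $- \frac{68921}{64} \approx -1076.9$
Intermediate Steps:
$D{\left(w \right)} = -4 + w$
$V{\left(P \right)} = \frac{1}{2 P}$
$X = - \frac{41}{4}$ ($X = -4 + \left(\left(\frac{1}{2 \left(-2\right)} - 6\right) + 0\right) = -4 + \left(\left(\frac{1}{2} \left(- \frac{1}{2}\right) - 6\right) + 0\right) = -4 + \left(\left(- \frac{1}{4} - 6\right) + 0\right) = -4 + \left(- \frac{25}{4} + 0\right) = -4 - \frac{25}{4} = - \frac{41}{4} \approx -10.25$)
$X^{3} = \left(- \frac{41}{4}\right)^{3} = - \frac{68921}{64}$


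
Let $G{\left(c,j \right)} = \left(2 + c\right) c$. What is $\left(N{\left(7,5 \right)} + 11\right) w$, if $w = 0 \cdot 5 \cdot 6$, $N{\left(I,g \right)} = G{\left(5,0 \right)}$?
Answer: $0$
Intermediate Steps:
$G{\left(c,j \right)} = c \left(2 + c\right)$
$N{\left(I,g \right)} = 35$ ($N{\left(I,g \right)} = 5 \left(2 + 5\right) = 5 \cdot 7 = 35$)
$w = 0$ ($w = 0 \cdot 6 = 0$)
$\left(N{\left(7,5 \right)} + 11\right) w = \left(35 + 11\right) 0 = 46 \cdot 0 = 0$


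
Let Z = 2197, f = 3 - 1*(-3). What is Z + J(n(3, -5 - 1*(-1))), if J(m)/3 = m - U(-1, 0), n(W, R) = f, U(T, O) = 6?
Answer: 2197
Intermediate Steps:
f = 6 (f = 3 + 3 = 6)
n(W, R) = 6
J(m) = -18 + 3*m (J(m) = 3*(m - 1*6) = 3*(m - 6) = 3*(-6 + m) = -18 + 3*m)
Z + J(n(3, -5 - 1*(-1))) = 2197 + (-18 + 3*6) = 2197 + (-18 + 18) = 2197 + 0 = 2197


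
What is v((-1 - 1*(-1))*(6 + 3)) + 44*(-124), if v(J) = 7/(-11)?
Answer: -60023/11 ≈ -5456.6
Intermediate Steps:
v(J) = -7/11 (v(J) = 7*(-1/11) = -7/11)
v((-1 - 1*(-1))*(6 + 3)) + 44*(-124) = -7/11 + 44*(-124) = -7/11 - 5456 = -60023/11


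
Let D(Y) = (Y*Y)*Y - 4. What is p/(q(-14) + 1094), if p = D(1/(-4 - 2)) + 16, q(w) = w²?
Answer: 2591/278640 ≈ 0.0092987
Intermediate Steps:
D(Y) = -4 + Y³ (D(Y) = Y²*Y - 4 = Y³ - 4 = -4 + Y³)
p = 2591/216 (p = (-4 + (1/(-4 - 2))³) + 16 = (-4 + (1/(-6))³) + 16 = (-4 + (-⅙)³) + 16 = (-4 - 1/216) + 16 = -865/216 + 16 = 2591/216 ≈ 11.995)
p/(q(-14) + 1094) = (2591/216)/((-14)² + 1094) = (2591/216)/(196 + 1094) = (2591/216)/1290 = (1/1290)*(2591/216) = 2591/278640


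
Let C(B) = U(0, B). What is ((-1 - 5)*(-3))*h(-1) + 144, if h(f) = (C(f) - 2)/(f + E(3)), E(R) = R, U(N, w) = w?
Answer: 117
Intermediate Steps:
C(B) = B
h(f) = (-2 + f)/(3 + f) (h(f) = (f - 2)/(f + 3) = (-2 + f)/(3 + f))
((-1 - 5)*(-3))*h(-1) + 144 = ((-1 - 5)*(-3))*((-2 - 1)/(3 - 1)) + 144 = (-6*(-3))*(-3/2) + 144 = 18*((1/2)*(-3)) + 144 = 18*(-3/2) + 144 = -27 + 144 = 117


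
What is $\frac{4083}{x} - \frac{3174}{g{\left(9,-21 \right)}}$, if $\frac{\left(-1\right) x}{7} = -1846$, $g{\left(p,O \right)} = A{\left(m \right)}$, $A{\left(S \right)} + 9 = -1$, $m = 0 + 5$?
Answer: $\frac{20527629}{64610} \approx 317.72$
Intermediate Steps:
$m = 5$
$A{\left(S \right)} = -10$ ($A{\left(S \right)} = -9 - 1 = -10$)
$g{\left(p,O \right)} = -10$
$x = 12922$ ($x = \left(-7\right) \left(-1846\right) = 12922$)
$\frac{4083}{x} - \frac{3174}{g{\left(9,-21 \right)}} = \frac{4083}{12922} - \frac{3174}{-10} = 4083 \cdot \frac{1}{12922} - - \frac{1587}{5} = \frac{4083}{12922} + \frac{1587}{5} = \frac{20527629}{64610}$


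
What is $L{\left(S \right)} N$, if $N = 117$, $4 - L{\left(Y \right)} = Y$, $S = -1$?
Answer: $585$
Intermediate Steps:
$L{\left(Y \right)} = 4 - Y$
$L{\left(S \right)} N = \left(4 - -1\right) 117 = \left(4 + 1\right) 117 = 5 \cdot 117 = 585$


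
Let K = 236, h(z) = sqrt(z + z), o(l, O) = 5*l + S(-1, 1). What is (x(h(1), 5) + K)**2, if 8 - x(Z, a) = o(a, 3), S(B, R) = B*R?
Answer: 48400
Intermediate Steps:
o(l, O) = -1 + 5*l (o(l, O) = 5*l - 1*1 = 5*l - 1 = -1 + 5*l)
h(z) = sqrt(2)*sqrt(z) (h(z) = sqrt(2*z) = sqrt(2)*sqrt(z))
x(Z, a) = 9 - 5*a (x(Z, a) = 8 - (-1 + 5*a) = 8 + (1 - 5*a) = 9 - 5*a)
(x(h(1), 5) + K)**2 = ((9 - 5*5) + 236)**2 = ((9 - 25) + 236)**2 = (-16 + 236)**2 = 220**2 = 48400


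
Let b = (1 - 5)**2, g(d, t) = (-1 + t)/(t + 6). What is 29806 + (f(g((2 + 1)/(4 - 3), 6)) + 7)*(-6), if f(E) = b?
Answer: 29668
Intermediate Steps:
g(d, t) = (-1 + t)/(6 + t)
b = 16 (b = (-4)**2 = 16)
f(E) = 16
29806 + (f(g((2 + 1)/(4 - 3), 6)) + 7)*(-6) = 29806 + (16 + 7)*(-6) = 29806 + 23*(-6) = 29806 - 138 = 29668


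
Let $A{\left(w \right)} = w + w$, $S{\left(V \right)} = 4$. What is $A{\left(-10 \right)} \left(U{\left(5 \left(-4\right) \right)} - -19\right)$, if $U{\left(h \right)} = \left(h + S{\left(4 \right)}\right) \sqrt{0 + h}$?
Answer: $-380 + 640 i \sqrt{5} \approx -380.0 + 1431.1 i$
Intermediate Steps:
$A{\left(w \right)} = 2 w$
$U{\left(h \right)} = \sqrt{h} \left(4 + h\right)$ ($U{\left(h \right)} = \left(h + 4\right) \sqrt{0 + h} = \left(4 + h\right) \sqrt{h} = \sqrt{h} \left(4 + h\right)$)
$A{\left(-10 \right)} \left(U{\left(5 \left(-4\right) \right)} - -19\right) = 2 \left(-10\right) \left(\sqrt{5 \left(-4\right)} \left(4 + 5 \left(-4\right)\right) - -19\right) = - 20 \left(\sqrt{-20} \left(4 - 20\right) + \left(-2 + 21\right)\right) = - 20 \left(2 i \sqrt{5} \left(-16\right) + 19\right) = - 20 \left(- 32 i \sqrt{5} + 19\right) = - 20 \left(19 - 32 i \sqrt{5}\right) = -380 + 640 i \sqrt{5}$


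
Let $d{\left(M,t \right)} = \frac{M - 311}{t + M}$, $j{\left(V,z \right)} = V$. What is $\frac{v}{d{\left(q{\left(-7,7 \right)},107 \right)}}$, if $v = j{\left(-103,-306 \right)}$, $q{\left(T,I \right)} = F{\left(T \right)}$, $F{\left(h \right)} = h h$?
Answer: $\frac{8034}{131} \approx 61.328$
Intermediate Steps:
$F{\left(h \right)} = h^{2}$
$q{\left(T,I \right)} = T^{2}$
$d{\left(M,t \right)} = \frac{-311 + M}{M + t}$
$v = -103$
$\frac{v}{d{\left(q{\left(-7,7 \right)},107 \right)}} = - \frac{103}{\frac{1}{\left(-7\right)^{2} + 107} \left(-311 + \left(-7\right)^{2}\right)} = - \frac{103}{\frac{1}{49 + 107} \left(-311 + 49\right)} = - \frac{103}{\frac{1}{156} \left(-262\right)} = - \frac{103}{- \frac{131}{78}} = \left(-103\right) \left(- \frac{78}{131}\right) = \frac{8034}{131}$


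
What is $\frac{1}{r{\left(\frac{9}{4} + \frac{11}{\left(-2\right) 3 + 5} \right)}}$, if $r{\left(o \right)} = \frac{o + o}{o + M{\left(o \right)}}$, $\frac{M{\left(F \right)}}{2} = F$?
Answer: $\frac{3}{2} \approx 1.5$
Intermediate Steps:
$M{\left(F \right)} = 2 F$
$r{\left(o \right)} = \frac{2}{3}$ ($r{\left(o \right)} = \frac{o + o}{o + 2 o} = \frac{2 o}{3 o} = 2 o \frac{1}{3 o} = \frac{2}{3}$)
$\frac{1}{r{\left(\frac{9}{4} + \frac{11}{\left(-2\right) 3 + 5} \right)}} = \frac{1}{\frac{2}{3}} = \frac{3}{2}$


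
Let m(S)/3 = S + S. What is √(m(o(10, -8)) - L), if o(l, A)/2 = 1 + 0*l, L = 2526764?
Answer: 1124*I*√2 ≈ 1589.6*I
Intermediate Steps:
o(l, A) = 2 (o(l, A) = 2*(1 + 0*l) = 2*(1 + 0) = 2*1 = 2)
m(S) = 6*S (m(S) = 3*(S + S) = 3*(2*S) = 6*S)
√(m(o(10, -8)) - L) = √(6*2 - 1*2526764) = √(12 - 2526764) = √(-2526752) = 1124*I*√2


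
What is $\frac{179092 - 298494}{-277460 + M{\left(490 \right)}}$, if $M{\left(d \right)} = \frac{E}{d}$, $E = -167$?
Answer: $\frac{58506980}{135955567} \approx 0.43034$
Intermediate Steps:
$M{\left(d \right)} = - \frac{167}{d}$
$\frac{179092 - 298494}{-277460 + M{\left(490 \right)}} = \frac{179092 - 298494}{-277460 - \frac{167}{490}} = - \frac{119402}{-277460 - \frac{167}{490}} = - \frac{119402}{- \frac{135955567}{490}} = \left(-119402\right) \left(- \frac{490}{135955567}\right) = \frac{58506980}{135955567}$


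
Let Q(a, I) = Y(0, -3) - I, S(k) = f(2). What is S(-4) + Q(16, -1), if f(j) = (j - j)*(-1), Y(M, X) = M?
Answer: 1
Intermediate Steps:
f(j) = 0 (f(j) = 0*(-1) = 0)
S(k) = 0
Q(a, I) = -I (Q(a, I) = 0 - I = -I)
S(-4) + Q(16, -1) = 0 - 1*(-1) = 0 + 1 = 1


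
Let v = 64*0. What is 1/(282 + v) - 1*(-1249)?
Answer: 352219/282 ≈ 1249.0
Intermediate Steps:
v = 0
1/(282 + v) - 1*(-1249) = 1/(282 + 0) - 1*(-1249) = 1/282 + 1249 = 352219/282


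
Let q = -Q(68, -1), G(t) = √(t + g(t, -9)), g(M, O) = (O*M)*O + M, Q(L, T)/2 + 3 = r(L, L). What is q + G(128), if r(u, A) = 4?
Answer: -2 + 8*√166 ≈ 101.07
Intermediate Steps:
Q(L, T) = 2 (Q(L, T) = -6 + 2*4 = -6 + 8 = 2)
g(M, O) = M + M*O² (g(M, O) = (M*O)*O + M = M*O² + M = M + M*O²)
G(t) = √83*√t (G(t) = √(t + t*(1 + (-9)²)) = √(t + t*(1 + 81)) = √(t + t*82) = √(t + 82*t) = √(83*t) = √83*√t)
q = -2 (q = -1*2 = -2)
q + G(128) = -2 + √83*√128 = -2 + √83*(8*√2) = -2 + 8*√166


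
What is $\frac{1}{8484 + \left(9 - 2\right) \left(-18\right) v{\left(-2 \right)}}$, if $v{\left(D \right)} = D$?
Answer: $\frac{1}{8736} \approx 0.00011447$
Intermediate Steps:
$\frac{1}{8484 + \left(9 - 2\right) \left(-18\right) v{\left(-2 \right)}} = \frac{1}{8484 + \left(9 - 2\right) \left(-18\right) \left(-2\right)} = \frac{1}{8484 + 7 \left(-18\right) \left(-2\right)} = \frac{1}{8484 - -252} = \frac{1}{8484 + 252} = \frac{1}{8736}$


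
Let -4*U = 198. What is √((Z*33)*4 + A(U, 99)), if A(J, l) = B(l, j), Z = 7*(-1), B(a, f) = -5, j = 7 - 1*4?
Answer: I*√929 ≈ 30.479*I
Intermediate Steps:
U = -99/2 (U = -¼*198 = -99/2 ≈ -49.500)
j = 3 (j = 7 - 4 = 3)
Z = -7
A(J, l) = -5
√((Z*33)*4 + A(U, 99)) = √(-7*33*4 - 5) = √(-231*4 - 5) = √(-924 - 5) = √(-929) = I*√929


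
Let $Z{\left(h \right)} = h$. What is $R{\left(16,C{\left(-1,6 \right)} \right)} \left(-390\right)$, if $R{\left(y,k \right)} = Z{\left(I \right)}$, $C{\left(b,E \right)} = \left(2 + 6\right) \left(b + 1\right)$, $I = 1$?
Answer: $-390$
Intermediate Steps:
$C{\left(b,E \right)} = 8 + 8 b$ ($C{\left(b,E \right)} = 8 \left(1 + b\right) = 8 + 8 b$)
$R{\left(y,k \right)} = 1$
$R{\left(16,C{\left(-1,6 \right)} \right)} \left(-390\right) = 1 \left(-390\right) = -390$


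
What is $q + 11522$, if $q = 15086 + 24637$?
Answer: $51245$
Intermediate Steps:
$q = 39723$
$q + 11522 = 39723 + 11522 = 51245$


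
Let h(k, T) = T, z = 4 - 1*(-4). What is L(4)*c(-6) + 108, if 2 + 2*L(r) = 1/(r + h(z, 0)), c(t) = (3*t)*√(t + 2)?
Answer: 108 + 63*I/2 ≈ 108.0 + 31.5*I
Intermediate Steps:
z = 8 (z = 4 + 4 = 8)
c(t) = 3*t*√(2 + t) (c(t) = (3*t)*√(2 + t) = 3*t*√(2 + t))
L(r) = -1 + 1/(2*r) (L(r) = -1 + 1/(2*(r + 0)) = -1 + 1/(2*r))
L(4)*c(-6) + 108 = ((½ - 1*4)/4)*(3*(-6)*√(2 - 6)) + 108 = ((½ - 4)/4)*(3*(-6)*√(-4)) + 108 = ((¼)*(-7/2))*(3*(-6)*(2*I)) + 108 = -(-63)*I/2 + 108 = 63*I/2 + 108 = 108 + 63*I/2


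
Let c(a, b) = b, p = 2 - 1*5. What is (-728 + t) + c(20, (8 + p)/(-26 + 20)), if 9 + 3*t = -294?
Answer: -4979/6 ≈ -829.83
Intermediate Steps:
p = -3 (p = 2 - 5 = -3)
t = -101 (t = -3 + (⅓)*(-294) = -3 - 98 = -101)
(-728 + t) + c(20, (8 + p)/(-26 + 20)) = (-728 - 101) + (8 - 3)/(-26 + 20) = -829 + 5/(-6) = -829 + 5*(-⅙) = -829 - ⅚ = -4979/6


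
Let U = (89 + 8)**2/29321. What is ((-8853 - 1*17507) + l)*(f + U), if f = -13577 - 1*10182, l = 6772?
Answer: 13645553769240/29321 ≈ 4.6538e+8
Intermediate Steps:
U = 9409/29321 (U = 97**2*(1/29321) = 9409*(1/29321) = 9409/29321 ≈ 0.32090)
f = -23759 (f = -13577 - 10182 = -23759)
((-8853 - 1*17507) + l)*(f + U) = ((-8853 - 1*17507) + 6772)*(-23759 + 9409/29321) = ((-8853 - 17507) + 6772)*(-696628230/29321) = (-26360 + 6772)*(-696628230/29321) = -19588*(-696628230/29321) = 13645553769240/29321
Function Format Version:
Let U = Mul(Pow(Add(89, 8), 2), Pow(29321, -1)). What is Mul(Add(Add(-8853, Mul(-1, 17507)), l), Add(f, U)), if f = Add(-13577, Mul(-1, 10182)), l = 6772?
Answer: Rational(13645553769240, 29321) ≈ 4.6538e+8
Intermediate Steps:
U = Rational(9409, 29321) (U = Mul(Pow(97, 2), Rational(1, 29321)) = Mul(9409, Rational(1, 29321)) = Rational(9409, 29321) ≈ 0.32090)
f = -23759 (f = Add(-13577, -10182) = -23759)
Mul(Add(Add(-8853, Mul(-1, 17507)), l), Add(f, U)) = Mul(Add(Add(-8853, Mul(-1, 17507)), 6772), Add(-23759, Rational(9409, 29321))) = Mul(Add(Add(-8853, -17507), 6772), Rational(-696628230, 29321)) = Mul(Add(-26360, 6772), Rational(-696628230, 29321)) = Mul(-19588, Rational(-696628230, 29321)) = Rational(13645553769240, 29321)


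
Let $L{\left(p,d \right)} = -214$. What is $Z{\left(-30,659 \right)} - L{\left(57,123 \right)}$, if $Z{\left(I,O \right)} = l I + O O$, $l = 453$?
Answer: $420905$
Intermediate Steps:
$Z{\left(I,O \right)} = O^{2} + 453 I$ ($Z{\left(I,O \right)} = 453 I + O O = 453 I + O^{2} = O^{2} + 453 I$)
$Z{\left(-30,659 \right)} - L{\left(57,123 \right)} = \left(659^{2} + 453 \left(-30\right)\right) - -214 = \left(434281 - 13590\right) + 214 = 420691 + 214 = 420905$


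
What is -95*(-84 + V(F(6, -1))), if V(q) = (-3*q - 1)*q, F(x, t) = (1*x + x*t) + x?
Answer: 18810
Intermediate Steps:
F(x, t) = 2*x + t*x (F(x, t) = (x + t*x) + x = 2*x + t*x)
V(q) = q*(-1 - 3*q) (V(q) = (-1 - 3*q)*q = q*(-1 - 3*q))
-95*(-84 + V(F(6, -1))) = -95*(-84 - 6*(2 - 1)*(1 + 3*(6*(2 - 1)))) = -95*(-84 - 6*1*(1 + 3*(6*1))) = -95*(-84 - 1*6*(1 + 3*6)) = -95*(-84 - 1*6*(1 + 18)) = -95*(-84 - 1*6*19) = -95*(-84 - 114) = -95*(-198) = 18810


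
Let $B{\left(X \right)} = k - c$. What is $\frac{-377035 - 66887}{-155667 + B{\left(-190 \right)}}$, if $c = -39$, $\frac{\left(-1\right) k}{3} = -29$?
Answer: $\frac{147974}{51847} \approx 2.854$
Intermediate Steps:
$k = 87$ ($k = \left(-3\right) \left(-29\right) = 87$)
$B{\left(X \right)} = 126$ ($B{\left(X \right)} = 87 - -39 = 87 + 39 = 126$)
$\frac{-377035 - 66887}{-155667 + B{\left(-190 \right)}} = \frac{-377035 - 66887}{-155667 + 126} = - \frac{443922}{-155541} = \left(-443922\right) \left(- \frac{1}{155541}\right) = \frac{147974}{51847}$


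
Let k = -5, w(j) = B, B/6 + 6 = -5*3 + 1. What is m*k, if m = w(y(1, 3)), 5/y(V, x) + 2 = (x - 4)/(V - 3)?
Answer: 600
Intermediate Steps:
y(V, x) = 5/(-2 + (-4 + x)/(-3 + V)) (y(V, x) = 5/(-2 + (x - 4)/(V - 3)) = 5/(-2 + (-4 + x)/(-3 + V)))
B = -120 (B = -36 + 6*(-5*3 + 1) = -36 + 6*(-15 + 1) = -36 + 6*(-14) = -36 - 84 = -120)
w(j) = -120
m = -120
m*k = -120*(-5) = 600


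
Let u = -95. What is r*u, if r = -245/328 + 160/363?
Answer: 3463225/119064 ≈ 29.087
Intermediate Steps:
r = -36455/119064 (r = -245*1/328 + 160*(1/363) = -245/328 + 160/363 = -36455/119064 ≈ -0.30618)
r*u = -36455/119064*(-95) = 3463225/119064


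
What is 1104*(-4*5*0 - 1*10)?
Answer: -11040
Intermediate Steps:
1104*(-4*5*0 - 1*10) = 1104*(-20*0 - 10) = 1104*(0 - 10) = 1104*(-10) = -11040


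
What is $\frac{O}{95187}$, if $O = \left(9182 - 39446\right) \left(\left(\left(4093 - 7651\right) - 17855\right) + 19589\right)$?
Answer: $\frac{18400512}{31729} \approx 579.93$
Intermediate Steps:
$O = 55201536$ ($O = - 30264 \left(\left(-3558 - 17855\right) + 19589\right) = - 30264 \left(-21413 + 19589\right) = \left(-30264\right) \left(-1824\right) = 55201536$)
$\frac{O}{95187} = \frac{55201536}{95187} = 55201536 \cdot \frac{1}{95187} = \frac{18400512}{31729}$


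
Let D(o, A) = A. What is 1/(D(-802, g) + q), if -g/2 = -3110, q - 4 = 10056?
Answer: 1/16280 ≈ 6.1425e-5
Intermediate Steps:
q = 10060 (q = 4 + 10056 = 10060)
g = 6220 (g = -2*(-3110) = 6220)
1/(D(-802, g) + q) = 1/(6220 + 10060) = 1/16280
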